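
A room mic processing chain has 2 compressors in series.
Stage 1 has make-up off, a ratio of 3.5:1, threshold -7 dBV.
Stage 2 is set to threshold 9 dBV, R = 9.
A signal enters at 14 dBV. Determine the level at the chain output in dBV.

Stage 1: 21 dB above -7 dBV, reduced 3.5:1 to 6 dB above → -1 dBV.
Stage 2: -1 dBV ≤ 9 dBV, so stage 2 doesn't engage; output -1 dBV.

-1 dBV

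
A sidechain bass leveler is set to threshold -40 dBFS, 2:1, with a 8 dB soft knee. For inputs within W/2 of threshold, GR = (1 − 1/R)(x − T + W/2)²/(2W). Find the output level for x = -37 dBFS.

x − T + W/2 = -37 − (-40) + 4 = 7.
GR = (1 − 1/2) × 7² / 16 = 0.5 × 49 / 16 = 1.53125 dB.
Output = -37 − 1.53125 = -38.53125 dBFS.

-38.53125 dBFS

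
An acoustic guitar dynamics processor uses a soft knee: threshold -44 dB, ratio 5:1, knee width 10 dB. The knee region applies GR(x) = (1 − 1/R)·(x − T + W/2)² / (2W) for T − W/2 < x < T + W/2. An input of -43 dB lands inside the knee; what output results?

x − T + W/2 = -43 − (-44) + 5 = 6.
GR = (1 − 1/5) × 6² / 20 = 0.8 × 36 / 20 = 1.44 dB.
Output = -43 − 1.44 = -44.44 dB.

-44.44 dB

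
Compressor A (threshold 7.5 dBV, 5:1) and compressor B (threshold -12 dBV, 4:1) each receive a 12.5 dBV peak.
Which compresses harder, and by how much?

A: 5 dB over, compressed to 1 dB over, so 4 dB of GR.
B: 24.5 dB over, compressed to 6.125 dB over, so 18.375 dB of GR.
Difference: 14.375 dB in favour of B.

B, by 14.375 dB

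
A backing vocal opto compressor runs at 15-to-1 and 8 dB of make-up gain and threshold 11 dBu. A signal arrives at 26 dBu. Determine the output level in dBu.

20 dBu

26 dBu sits 15 dB over threshold.
The 15 dB excess becomes 1 dB after 15:1 reduction.
That puts the output at 12 dBu; make-up adds 8 dB, giving 20 dBu.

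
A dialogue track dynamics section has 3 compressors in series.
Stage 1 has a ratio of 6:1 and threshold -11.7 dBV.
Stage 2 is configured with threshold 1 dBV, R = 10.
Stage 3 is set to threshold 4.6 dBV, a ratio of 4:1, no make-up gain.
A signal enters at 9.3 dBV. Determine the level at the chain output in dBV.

Stage 1: overshoot 21 dB → 21/6 = 3.5 dB → -8.2 dBV.
Stage 2: -8.2 dBV ≤ 1 dBV, so stage 2 doesn't engage; output -8.2 dBV.
Stage 3: -8.2 dBV ≤ 4.6 dBV, so stage 3 doesn't engage; output -8.2 dBV.

-8.2 dBV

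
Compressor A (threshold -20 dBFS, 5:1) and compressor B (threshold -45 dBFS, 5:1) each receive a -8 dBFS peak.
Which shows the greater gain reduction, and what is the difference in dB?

A: overshoot 12 dB → output overshoot 2.4 dB → GR 9.6 dB.
B: overshoot 37 dB → output overshoot 7.4 dB → GR 29.6 dB.
B applies 20 dB more gain reduction.

B, by 20 dB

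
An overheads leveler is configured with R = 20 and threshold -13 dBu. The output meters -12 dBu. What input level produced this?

7 dBu

Post-compression overshoot = -12 − (-13) = 1 dB.
Before 20:1 compression the overshoot was 1 × 20 = 20 dB, so input = -13 + 20 = 7 dBu.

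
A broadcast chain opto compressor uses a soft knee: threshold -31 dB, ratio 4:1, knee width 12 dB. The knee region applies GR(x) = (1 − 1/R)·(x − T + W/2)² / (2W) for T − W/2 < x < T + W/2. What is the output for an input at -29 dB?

x − T + W/2 = -29 − (-31) + 6 = 8.
GR = (1 − 1/4) × 8² / 24 = 0.75 × 64 / 24 = 2 dB.
Output = -29 − 2 = -31 dB.

-31 dB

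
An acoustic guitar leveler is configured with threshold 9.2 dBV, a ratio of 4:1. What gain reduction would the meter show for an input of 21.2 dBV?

21.2 dBV exceeds the threshold by 12 dB.
At 4:1, output sits 12/4 = 3 dB above threshold.
GR = overshoot in − overshoot out = 12 − 3 = 9 dB.

9 dB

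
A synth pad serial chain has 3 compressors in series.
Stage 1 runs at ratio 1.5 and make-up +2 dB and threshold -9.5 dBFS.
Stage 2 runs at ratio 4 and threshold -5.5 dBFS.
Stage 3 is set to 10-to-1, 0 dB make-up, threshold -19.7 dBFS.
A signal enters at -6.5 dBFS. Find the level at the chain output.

-18.28 dBFS

Stage 1: 3 dB above -9.5 dBFS, reduced 1.5:1 to 2 dB above → -7.5 dBFS; +2 dB make-up → -5.5 dBFS.
Stage 2: -5.5 dBFS is at or below the -5.5 dBFS threshold — no compression; output -5.5 dBFS.
Stage 3: -5.5 dBFS is 14.2 dB over -19.7 dBFS; at 10:1 that becomes 1.42 dB over, giving -18.28 dBFS.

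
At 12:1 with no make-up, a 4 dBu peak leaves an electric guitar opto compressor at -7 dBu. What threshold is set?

-8 dBu

Gain reduction = 4 − (-7) = 11 dB; output overshoot = GR / (R − 1) = 11 / 11 = 1 dB.
Threshold = output − output overshoot = -7 − 1 = -8 dBu.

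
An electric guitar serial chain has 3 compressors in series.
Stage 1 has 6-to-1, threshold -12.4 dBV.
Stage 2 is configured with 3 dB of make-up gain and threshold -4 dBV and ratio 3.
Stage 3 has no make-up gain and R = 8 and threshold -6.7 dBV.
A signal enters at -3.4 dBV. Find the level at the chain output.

-7.9 dBV

Stage 1: 9 dB above -12.4 dBV, reduced 6:1 to 1.5 dB above → -10.9 dBV.
Stage 2: below threshold (-10.9 ≤ -4); passes unchanged; make-up brings it to -7.9 dBV.
Stage 3: -7.9 dBV is at or below the -6.7 dBV threshold — no compression; output -7.9 dBV.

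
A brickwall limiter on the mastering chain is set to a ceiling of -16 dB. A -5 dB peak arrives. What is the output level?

-16 dB

A brickwall limiter is an ∞:1 compressor: any input above the ceiling is clamped to -16 dB.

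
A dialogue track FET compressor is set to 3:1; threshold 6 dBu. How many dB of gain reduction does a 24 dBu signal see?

24 dBu exceeds the threshold by 18 dB.
A 3:1 ratio leaves 6 dB of that excess.
GR = overshoot in − overshoot out = 18 − 6 = 12 dB.

12 dB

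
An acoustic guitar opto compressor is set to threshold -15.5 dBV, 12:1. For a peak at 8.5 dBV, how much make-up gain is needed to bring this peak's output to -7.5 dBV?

6 dB

Overshoot 24 dB → 24/12 = 2 dB after compression, so the compressed level is -15.5 + 2 = -13.5 dBV.
Make-up = target − compressed = -7.5 − (-13.5) = 6 dB.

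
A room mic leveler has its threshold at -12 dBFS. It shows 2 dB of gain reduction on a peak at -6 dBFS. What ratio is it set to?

1.5:1

Input overshoot = -6 − (-12) = 6 dB.
Output overshoot = 6 − 2 = 4 dB.
Ratio = input overshoot / output overshoot = 6 / 4 = 1.5.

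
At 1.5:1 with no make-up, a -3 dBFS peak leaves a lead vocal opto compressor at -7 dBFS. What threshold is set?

-15 dBFS

Input is 12 dB above T (since output overshoot × R = input overshoot: (-7 − T)·1.5 = -3 − T gives T = -15 dBFS).
Check: -15 + (-3 − (-15))/1.5 = -15 + 8 = -7 dBFS. ✓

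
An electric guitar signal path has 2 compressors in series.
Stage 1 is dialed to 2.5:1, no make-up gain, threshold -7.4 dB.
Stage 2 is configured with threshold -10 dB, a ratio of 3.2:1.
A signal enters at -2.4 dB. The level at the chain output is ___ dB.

Stage 1: overshoot 5 dB → 5/2.5 = 2 dB → -5.4 dB.
Stage 2: overshoot 4.6 dB → 4.6/3.2 = 1.4375 dB → -8.5625 dB.

-8.5625 dB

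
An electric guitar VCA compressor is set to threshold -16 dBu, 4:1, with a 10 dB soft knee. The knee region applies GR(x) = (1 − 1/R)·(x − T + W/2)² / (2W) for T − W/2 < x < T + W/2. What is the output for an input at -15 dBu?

x − T + W/2 = -15 − (-16) + 5 = 6.
GR = (1 − 1/4) × 6² / 20 = 0.75 × 36 / 20 = 1.35 dB.
Output = -15 − 1.35 = -16.35 dBu.

-16.35 dBu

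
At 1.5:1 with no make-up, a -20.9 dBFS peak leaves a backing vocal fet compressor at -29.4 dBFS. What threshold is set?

Let T be the threshold. Output overshoot = (input overshoot)/R, so -29.4 − T = (-20.9 − T)/1.5.
1.5·(-29.4 − T) = -20.9 − T → 0.5·T = -44.1 − (-20.9) = -23.2.
T = -23.2/0.5 = -46.4 dBFS.

-46.4 dBFS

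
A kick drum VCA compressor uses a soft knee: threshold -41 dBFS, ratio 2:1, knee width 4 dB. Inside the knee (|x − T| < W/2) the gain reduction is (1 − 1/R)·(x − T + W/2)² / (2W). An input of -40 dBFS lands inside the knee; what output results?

-40.5625 dBFS

x − T + W/2 = -40 − (-41) + 2 = 3.
GR = (1 − 1/2) × 3² / 8 = 0.5 × 9 / 8 = 0.5625 dB.
Output = -40 − 0.5625 = -40.5625 dBFS.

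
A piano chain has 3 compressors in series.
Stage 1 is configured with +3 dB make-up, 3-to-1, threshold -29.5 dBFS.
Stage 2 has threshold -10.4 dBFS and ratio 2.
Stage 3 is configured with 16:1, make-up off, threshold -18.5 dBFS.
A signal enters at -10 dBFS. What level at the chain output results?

Stage 1: 19.5 dB above -29.5 dBFS, reduced 3:1 to 6.5 dB above → -23 dBFS; +3 dB make-up → -20 dBFS.
Stage 2: -20 dBFS ≤ -10.4 dBFS, so stage 2 doesn't engage; output -20 dBFS.
Stage 3: -20 dBFS ≤ -18.5 dBFS, so stage 3 doesn't engage; output -20 dBFS.

-20 dBFS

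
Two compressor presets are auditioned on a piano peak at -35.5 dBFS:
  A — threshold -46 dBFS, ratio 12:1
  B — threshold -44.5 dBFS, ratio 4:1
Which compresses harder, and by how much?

A, by 2.875 dB

A: 10.5 dB over, compressed to 0.875 dB over, so 9.625 dB of GR.
B: 9 dB over, compressed to 2.25 dB over, so 6.75 dB of GR.
Difference: 2.875 dB in favour of A.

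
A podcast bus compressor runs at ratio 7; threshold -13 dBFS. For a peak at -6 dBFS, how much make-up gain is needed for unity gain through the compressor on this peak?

Overshoot 7 dB → 7/7 = 1 dB after compression, so the compressed level is -13 + 1 = -12 dBFS.
Make-up = target − compressed = -6 − (-12) = 6 dB.

6 dB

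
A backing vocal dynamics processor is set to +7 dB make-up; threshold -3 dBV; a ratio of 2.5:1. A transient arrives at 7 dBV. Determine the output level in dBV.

8 dBV

7 dBV sits 10 dB over threshold.
The 10 dB excess becomes 4 dB after 2.5:1 reduction.
So the level is -3 + 4 = 1 dBV; make-up adds 7 dB, giving 8 dBV.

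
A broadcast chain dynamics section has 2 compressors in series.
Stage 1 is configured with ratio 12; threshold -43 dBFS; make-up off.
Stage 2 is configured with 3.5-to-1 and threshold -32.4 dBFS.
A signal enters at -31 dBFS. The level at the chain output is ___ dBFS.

Stage 1: 12 dB above -43 dBFS, reduced 12:1 to 1 dB above → -42 dBFS.
Stage 2: below threshold (-42 ≤ -32.4); passes unchanged; output -42 dBFS.

-42 dBFS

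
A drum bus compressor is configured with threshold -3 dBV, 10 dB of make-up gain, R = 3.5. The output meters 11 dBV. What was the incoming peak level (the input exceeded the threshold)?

11 dBV

Stripping the +10 dB make-up gives 1 dBV at the gain stage.
That's 4 dB above the -3 dBV threshold.
Undo the ratio: input overshoot = 4 × 3.5 = 14 dB, giving input = 11 dBV.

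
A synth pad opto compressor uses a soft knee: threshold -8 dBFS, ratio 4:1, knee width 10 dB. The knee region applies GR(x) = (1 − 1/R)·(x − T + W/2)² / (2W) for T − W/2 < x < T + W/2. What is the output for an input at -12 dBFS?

-12.0375 dBFS

x − T + W/2 = -12 − (-8) + 5 = 1.
GR = (1 − 1/4) × 1² / 20 = 0.75 × 1 / 20 = 0.0375 dB.
Output = -12 − 0.0375 = -12.0375 dBFS.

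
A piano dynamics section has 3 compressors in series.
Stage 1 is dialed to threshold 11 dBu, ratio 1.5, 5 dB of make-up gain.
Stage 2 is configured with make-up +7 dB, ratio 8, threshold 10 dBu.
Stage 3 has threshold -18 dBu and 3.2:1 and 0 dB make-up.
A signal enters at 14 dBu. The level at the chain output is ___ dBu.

Stage 1: overshoot 3 dB → 3/1.5 = 2 dB → 13 dBu; +5 dB make-up → 18 dBu.
Stage 2: 18 dBu is 8 dB over 10 dBu; at 8:1 that becomes 1 dB over, giving 11 dBu; +7 dB make-up → 18 dBu.
Stage 3: 18 dBu is 36 dB over -18 dBu; at 3.2:1 that becomes 11.25 dB over, giving -6.75 dBu.

-6.75 dBu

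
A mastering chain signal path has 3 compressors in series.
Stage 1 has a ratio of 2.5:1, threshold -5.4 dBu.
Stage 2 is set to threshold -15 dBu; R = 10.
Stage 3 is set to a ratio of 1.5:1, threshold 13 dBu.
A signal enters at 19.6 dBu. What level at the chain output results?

Stage 1: 19.6 dBu is 25 dB over -5.4 dBu; at 2.5:1 that becomes 10 dB over, giving 4.6 dBu.
Stage 2: 19.6 dB above -15 dBu, reduced 10:1 to 1.96 dB above → -13.04 dBu.
Stage 3: -13.04 dBu is at or below the 13 dBu threshold — no compression; output -13.04 dBu.

-13.04 dBu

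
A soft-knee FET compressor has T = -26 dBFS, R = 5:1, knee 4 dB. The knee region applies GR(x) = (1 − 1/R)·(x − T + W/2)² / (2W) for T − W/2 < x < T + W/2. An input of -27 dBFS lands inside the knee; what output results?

-27.1 dBFS

x − T + W/2 = -27 − (-26) + 2 = 1.
GR = (1 − 1/5) × 1² / 8 = 0.8 × 1 / 8 = 0.1 dB.
Output = -27 − 0.1 = -27.1 dBFS.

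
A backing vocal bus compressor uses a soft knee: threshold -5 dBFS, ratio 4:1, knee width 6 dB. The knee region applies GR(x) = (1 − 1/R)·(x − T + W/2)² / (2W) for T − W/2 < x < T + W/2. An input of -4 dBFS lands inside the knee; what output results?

-5 dBFS

x − T + W/2 = -4 − (-5) + 3 = 4.
GR = (1 − 1/4) × 4² / 12 = 0.75 × 16 / 12 = 1 dB.
Output = -4 − 1 = -5 dBFS.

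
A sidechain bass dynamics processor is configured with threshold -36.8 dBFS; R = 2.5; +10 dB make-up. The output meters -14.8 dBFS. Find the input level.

Stripping the +10 dB make-up gives -24.8 dBFS at the gain stage.
The compressed level sits -24.8 − (-36.8) = 12 dB over threshold.
Before 2.5:1 compression the overshoot was 12 × 2.5 = 30 dB, so input = -36.8 + 30 = -6.8 dBFS.

-6.8 dBFS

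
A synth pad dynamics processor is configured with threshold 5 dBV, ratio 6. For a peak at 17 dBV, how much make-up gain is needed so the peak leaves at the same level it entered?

The peak compresses to 5 + 12/6 = 7 dBV.
To reach 17 dBV requires 17 − 7 = 10 dB of make-up.

10 dB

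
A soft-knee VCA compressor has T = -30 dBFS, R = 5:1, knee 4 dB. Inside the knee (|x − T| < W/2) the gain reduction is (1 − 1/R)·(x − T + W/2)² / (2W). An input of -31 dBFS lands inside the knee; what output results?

-31.1 dBFS

x − T + W/2 = -31 − (-30) + 2 = 1.
GR = (1 − 1/5) × 1² / 8 = 0.8 × 1 / 8 = 0.1 dB.
Output = -31 − 0.1 = -31.1 dBFS.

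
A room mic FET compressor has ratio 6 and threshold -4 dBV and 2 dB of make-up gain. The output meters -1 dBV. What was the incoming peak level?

Before make-up, the level was -1 − 2 = -3 dBV.
The compressed level sits -3 − (-4) = 1 dB over threshold.
Input overshoot = R × output overshoot = 6 dB → input = -4 + 6 = 2 dBV.

2 dBV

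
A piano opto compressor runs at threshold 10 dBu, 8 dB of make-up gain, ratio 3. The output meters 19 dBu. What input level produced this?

Before make-up, the level was 19 − 8 = 11 dBu.
Post-compression overshoot = 11 − 10 = 1 dB.
Undo the ratio: input overshoot = 1 × 3 = 3 dB, giving input = 13 dBu.

13 dBu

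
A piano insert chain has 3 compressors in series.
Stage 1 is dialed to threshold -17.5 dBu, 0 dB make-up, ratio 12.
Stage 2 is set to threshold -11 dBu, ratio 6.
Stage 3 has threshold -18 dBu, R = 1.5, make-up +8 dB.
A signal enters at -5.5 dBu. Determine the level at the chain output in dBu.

-9 dBu

Stage 1: overshoot 12 dB → 12/12 = 1 dB → -16.5 dBu.
Stage 2: -16.5 dBu ≤ -11 dBu, so stage 2 doesn't engage; output -16.5 dBu.
Stage 3: overshoot 1.5 dB → 1.5/1.5 = 1 dB → -17 dBu; +8 dB make-up → -9 dBu.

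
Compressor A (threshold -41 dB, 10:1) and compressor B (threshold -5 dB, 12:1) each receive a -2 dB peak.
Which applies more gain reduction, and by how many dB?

A, by 32.35 dB

A: GR = 39 − 39/10 = 35.1 dB.
B: GR = 3 − 3/12 = 2.75 dB.
A applies 32.35 dB more gain reduction.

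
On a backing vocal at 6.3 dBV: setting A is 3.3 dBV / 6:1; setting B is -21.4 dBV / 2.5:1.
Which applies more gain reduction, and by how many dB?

A: GR = 3 − 3/6 = 2.5 dB.
B: GR = 27.7 − 27.7/2.5 = 16.62 dB.
B applies 14.12 dB more gain reduction.

B, by 14.12 dB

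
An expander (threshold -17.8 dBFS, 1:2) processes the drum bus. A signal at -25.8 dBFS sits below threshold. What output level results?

-33.8 dBFS

Undershoot = (-17.8) − (-25.8) = 8 dB.
At 1:2, that expands to 16 dB under threshold.
Output = -17.8 − 16 = -33.8 dBFS.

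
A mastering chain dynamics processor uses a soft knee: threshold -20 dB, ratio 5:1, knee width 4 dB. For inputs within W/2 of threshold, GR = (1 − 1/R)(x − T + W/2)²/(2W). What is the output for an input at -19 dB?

x − T + W/2 = -19 − (-20) + 2 = 3.
GR = (1 − 1/5) × 3² / 8 = 0.8 × 9 / 8 = 0.9 dB.
Output = -19 − 0.9 = -19.9 dB.

-19.9 dB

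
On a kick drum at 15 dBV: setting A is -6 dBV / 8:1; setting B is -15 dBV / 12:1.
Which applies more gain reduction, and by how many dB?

A: GR = 21 − 21/8 = 18.375 dB.
B: GR = 30 − 30/12 = 27.5 dB.
Difference: 9.125 dB in favour of B.

B, by 9.125 dB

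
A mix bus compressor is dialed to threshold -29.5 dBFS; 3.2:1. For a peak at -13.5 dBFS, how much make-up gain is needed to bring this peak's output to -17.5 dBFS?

7 dB

Without make-up, output = threshold + overshoot/3.2 = -29.5 + 5 = -24.5 dBFS.
Gap to target: 7 dB.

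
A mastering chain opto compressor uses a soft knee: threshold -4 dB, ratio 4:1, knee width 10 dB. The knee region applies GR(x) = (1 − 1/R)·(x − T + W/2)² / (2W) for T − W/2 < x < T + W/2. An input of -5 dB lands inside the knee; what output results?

-5.6 dB

x − T + W/2 = -5 − (-4) + 5 = 4.
GR = (1 − 1/4) × 4² / 20 = 0.75 × 16 / 20 = 0.6 dB.
Output = -5 − 0.6 = -5.6 dB.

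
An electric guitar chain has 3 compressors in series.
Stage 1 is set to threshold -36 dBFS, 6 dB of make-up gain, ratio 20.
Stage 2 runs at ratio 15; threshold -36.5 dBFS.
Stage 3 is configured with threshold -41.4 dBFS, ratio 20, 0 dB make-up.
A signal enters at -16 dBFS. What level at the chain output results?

-41.13 dBFS

Stage 1: 20 dB above -36 dBFS, reduced 20:1 to 1 dB above → -35 dBFS; +6 dB make-up → -29 dBFS.
Stage 2: 7.5 dB above -36.5 dBFS, reduced 15:1 to 0.5 dB above → -36 dBFS.
Stage 3: -36 dBFS is 5.4 dB over -41.4 dBFS; at 20:1 that becomes 0.27 dB over, giving -41.13 dBFS.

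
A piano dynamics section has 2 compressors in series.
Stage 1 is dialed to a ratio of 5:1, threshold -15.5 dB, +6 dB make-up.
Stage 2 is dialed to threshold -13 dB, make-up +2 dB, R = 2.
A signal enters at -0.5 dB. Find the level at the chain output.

Stage 1: -0.5 dB is 15 dB over -15.5 dB; at 5:1 that becomes 3 dB over, giving -12.5 dB; +6 dB make-up → -6.5 dB.
Stage 2: -6.5 dB is 6.5 dB over -13 dB; at 2:1 that becomes 3.25 dB over, giving -9.75 dB; +2 dB make-up → -7.75 dB.

-7.75 dB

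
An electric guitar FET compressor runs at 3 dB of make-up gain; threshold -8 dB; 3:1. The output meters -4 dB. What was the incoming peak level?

Before make-up, the level was -4 − 3 = -7 dB.
The compressed level sits -7 − (-8) = 1 dB over threshold.
Undo the ratio: input overshoot = 1 × 3 = 3 dB, giving input = -5 dB.

-5 dB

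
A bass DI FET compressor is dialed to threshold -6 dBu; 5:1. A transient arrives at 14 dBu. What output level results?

The input is 20 dB above the -6 dBu threshold.
5:1 compression reduces that to 20/5 = 4 dB over.
So the level is -6 + 4 = -2 dBu.

-2 dBu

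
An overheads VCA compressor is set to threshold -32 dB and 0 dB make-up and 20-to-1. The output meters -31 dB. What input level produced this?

The compressed level sits -31 − (-32) = 1 dB over threshold.
Undo the ratio: input overshoot = 1 × 20 = 20 dB, giving input = -12 dB.

-12 dB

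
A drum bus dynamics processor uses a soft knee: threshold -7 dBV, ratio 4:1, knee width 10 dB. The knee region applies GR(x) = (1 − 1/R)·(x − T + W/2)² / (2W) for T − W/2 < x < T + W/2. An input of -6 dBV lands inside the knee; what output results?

x − T + W/2 = -6 − (-7) + 5 = 6.
GR = (1 − 1/4) × 6² / 20 = 0.75 × 36 / 20 = 1.35 dB.
Output = -6 − 1.35 = -7.35 dBV.

-7.35 dBV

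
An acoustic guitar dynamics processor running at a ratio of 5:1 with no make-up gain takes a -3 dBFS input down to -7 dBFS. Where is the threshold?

Input is 5 dB above T (since output overshoot × R = input overshoot: (-7 − T)·5 = -3 − T gives T = -8 dBFS).
Check: -8 + (-3 − (-8))/5 = -8 + 1 = -7 dBFS. ✓

-8 dBFS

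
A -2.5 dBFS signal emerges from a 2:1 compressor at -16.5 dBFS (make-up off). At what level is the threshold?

-30.5 dBFS

Input is 28 dB above T (since output overshoot × R = input overshoot: (-16.5 − T)·2 = -2.5 − T gives T = -30.5 dBFS).
Check: -30.5 + (-2.5 − (-30.5))/2 = -30.5 + 14 = -16.5 dBFS. ✓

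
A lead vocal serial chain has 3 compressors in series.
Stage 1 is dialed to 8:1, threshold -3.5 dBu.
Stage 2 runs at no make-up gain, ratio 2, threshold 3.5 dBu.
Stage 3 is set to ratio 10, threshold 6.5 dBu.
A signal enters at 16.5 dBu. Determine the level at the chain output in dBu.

-1 dBu

Stage 1: 20 dB above -3.5 dBu, reduced 8:1 to 2.5 dB above → -1 dBu.
Stage 2: below threshold (-1 ≤ 3.5); passes unchanged; output -1 dBu.
Stage 3: below threshold (-1 ≤ 6.5); passes unchanged; output -1 dBu.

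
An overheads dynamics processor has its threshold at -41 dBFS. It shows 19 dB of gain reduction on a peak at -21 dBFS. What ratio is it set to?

20:1

Input overshoot = -21 − (-41) = 20 dB.
Output overshoot = 20 − 19 = 1 dB.
Ratio = input overshoot / output overshoot = 20 / 1 = 20.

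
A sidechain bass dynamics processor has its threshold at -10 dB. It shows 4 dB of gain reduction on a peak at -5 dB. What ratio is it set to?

Input overshoot = -5 − (-10) = 5 dB.
Output overshoot = 5 − 4 = 1 dB.
Ratio = input overshoot / output overshoot = 5 / 1 = 5.

5:1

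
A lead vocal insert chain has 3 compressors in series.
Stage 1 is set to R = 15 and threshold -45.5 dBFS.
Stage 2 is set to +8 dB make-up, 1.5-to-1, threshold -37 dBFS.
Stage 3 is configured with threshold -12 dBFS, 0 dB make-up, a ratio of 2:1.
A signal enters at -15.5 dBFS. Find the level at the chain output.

-35.5 dBFS

Stage 1: overshoot 30 dB → 30/15 = 2 dB → -43.5 dBFS.
Stage 2: -43.5 dBFS ≤ -37 dBFS, so stage 2 doesn't engage; make-up brings it to -35.5 dBFS.
Stage 3: below threshold (-35.5 ≤ -12); passes unchanged; output -35.5 dBFS.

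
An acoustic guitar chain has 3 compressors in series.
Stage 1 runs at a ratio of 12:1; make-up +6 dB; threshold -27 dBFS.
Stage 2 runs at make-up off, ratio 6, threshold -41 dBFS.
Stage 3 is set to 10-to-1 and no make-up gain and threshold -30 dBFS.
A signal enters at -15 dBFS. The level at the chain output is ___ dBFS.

Stage 1: -15 dBFS is 12 dB over -27 dBFS; at 12:1 that becomes 1 dB over, giving -26 dBFS; +6 dB make-up → -20 dBFS.
Stage 2: overshoot 21 dB → 21/6 = 3.5 dB → -37.5 dBFS.
Stage 3: -37.5 dBFS is at or below the -30 dBFS threshold — no compression; output -37.5 dBFS.

-37.5 dBFS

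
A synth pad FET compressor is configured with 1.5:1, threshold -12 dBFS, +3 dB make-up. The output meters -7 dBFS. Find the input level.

Stripping the +3 dB make-up gives -10 dBFS at the gain stage.
Post-compression overshoot = -10 − (-12) = 2 dB.
Before 1.5:1 compression the overshoot was 2 × 1.5 = 3 dB, so input = -12 + 3 = -9 dBFS.

-9 dBFS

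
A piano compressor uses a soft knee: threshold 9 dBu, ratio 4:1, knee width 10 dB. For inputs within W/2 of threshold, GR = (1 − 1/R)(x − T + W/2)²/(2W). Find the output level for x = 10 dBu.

x − T + W/2 = 10 − 9 + 5 = 6.
GR = (1 − 1/4) × 6² / 20 = 0.75 × 36 / 20 = 1.35 dB.
Output = 10 − 1.35 = 8.65 dBu.

8.65 dBu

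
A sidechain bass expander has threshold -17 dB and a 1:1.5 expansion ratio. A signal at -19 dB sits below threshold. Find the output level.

The input is 2 dB below the -17 dB threshold.
A 1:1.5 expander multiplies undershoot by 1.5: 2 × 1.5 = 3 dB below threshold.
Output = -17 − 3 = -20 dB.

-20 dB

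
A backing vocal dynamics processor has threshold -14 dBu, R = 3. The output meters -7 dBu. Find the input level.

That's 7 dB above the -14 dBu threshold.
Before 3:1 compression the overshoot was 7 × 3 = 21 dB, so input = -14 + 21 = 7 dBu.

7 dBu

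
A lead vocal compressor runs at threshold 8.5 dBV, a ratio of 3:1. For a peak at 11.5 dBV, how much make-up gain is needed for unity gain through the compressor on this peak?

2 dB

Overshoot 3 dB → 3/3 = 1 dB after compression, so the compressed level is 8.5 + 1 = 9.5 dBV.
Make-up = target − compressed = 11.5 − 9.5 = 2 dB.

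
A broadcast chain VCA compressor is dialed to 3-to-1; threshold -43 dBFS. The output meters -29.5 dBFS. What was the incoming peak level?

-2.5 dBFS

The compressed level sits -29.5 − (-43) = 13.5 dB over threshold.
Before 3:1 compression the overshoot was 13.5 × 3 = 40.5 dB, so input = -43 + 40.5 = -2.5 dBFS.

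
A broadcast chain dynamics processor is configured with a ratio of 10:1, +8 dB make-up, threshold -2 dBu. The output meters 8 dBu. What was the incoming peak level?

18 dBu

Before make-up, the level was 8 − 8 = 0 dBu.
The compressed level sits 0 − (-2) = 2 dB over threshold.
Before 10:1 compression the overshoot was 2 × 10 = 20 dB, so input = -2 + 20 = 18 dBu.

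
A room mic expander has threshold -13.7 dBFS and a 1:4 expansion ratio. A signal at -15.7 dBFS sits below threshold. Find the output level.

Undershoot = (-13.7) − (-15.7) = 2 dB.
At 1:4, that expands to 8 dB under threshold.
Output = -13.7 − 8 = -21.7 dBFS.

-21.7 dBFS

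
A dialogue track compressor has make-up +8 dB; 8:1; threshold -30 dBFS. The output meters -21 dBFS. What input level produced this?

-22 dBFS

Before make-up, the level was -21 − 8 = -29 dBFS.
Post-compression overshoot = -29 − (-30) = 1 dB.
Undo the ratio: input overshoot = 1 × 8 = 8 dB, giving input = -22 dBFS.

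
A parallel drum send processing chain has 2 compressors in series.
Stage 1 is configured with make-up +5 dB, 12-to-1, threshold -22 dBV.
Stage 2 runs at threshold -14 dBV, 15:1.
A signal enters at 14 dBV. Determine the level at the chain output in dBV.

Stage 1: 36 dB above -22 dBV, reduced 12:1 to 3 dB above → -19 dBV; +5 dB make-up → -14 dBV.
Stage 2: -14 dBV is at or below the -14 dBV threshold — no compression; output -14 dBV.

-14 dBV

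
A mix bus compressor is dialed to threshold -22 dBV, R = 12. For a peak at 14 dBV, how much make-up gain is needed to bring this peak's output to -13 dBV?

Without make-up, output = threshold + overshoot/12 = -22 + 3 = -19 dBV.
Gap to target: 6 dB.

6 dB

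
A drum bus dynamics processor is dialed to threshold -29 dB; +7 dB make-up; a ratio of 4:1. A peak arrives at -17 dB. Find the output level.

-19 dB

-17 dB sits 12 dB over threshold.
The 12 dB excess becomes 3 dB after 4:1 reduction.
Output = -29 + 3 = -26 dB; make-up adds 7 dB, giving -19 dB.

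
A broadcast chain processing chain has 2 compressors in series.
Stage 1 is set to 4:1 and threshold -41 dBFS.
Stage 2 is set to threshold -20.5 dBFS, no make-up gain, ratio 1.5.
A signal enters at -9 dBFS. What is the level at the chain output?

-33 dBFS

Stage 1: -9 dBFS is 32 dB over -41 dBFS; at 4:1 that becomes 8 dB over, giving -33 dBFS.
Stage 2: -33 dBFS ≤ -20.5 dBFS, so stage 2 doesn't engage; output -33 dBFS.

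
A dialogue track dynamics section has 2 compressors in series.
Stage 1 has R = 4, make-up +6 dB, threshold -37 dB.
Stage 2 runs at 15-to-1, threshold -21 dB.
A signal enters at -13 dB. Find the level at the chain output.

-25 dB

Stage 1: overshoot 24 dB → 24/4 = 6 dB → -31 dB; +6 dB make-up → -25 dB.
Stage 2: -25 dB ≤ -21 dB, so stage 2 doesn't engage; output -25 dB.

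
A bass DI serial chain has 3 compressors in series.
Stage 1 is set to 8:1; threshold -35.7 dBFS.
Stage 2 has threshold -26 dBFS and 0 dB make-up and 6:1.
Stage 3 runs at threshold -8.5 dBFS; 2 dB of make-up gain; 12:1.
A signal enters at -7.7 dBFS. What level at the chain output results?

Stage 1: -7.7 dBFS is 28 dB over -35.7 dBFS; at 8:1 that becomes 3.5 dB over, giving -32.2 dBFS.
Stage 2: -32.2 dBFS ≤ -26 dBFS, so stage 2 doesn't engage; output -32.2 dBFS.
Stage 3: -32.2 dBFS ≤ -8.5 dBFS, so stage 3 doesn't engage; make-up brings it to -30.2 dBFS.

-30.2 dBFS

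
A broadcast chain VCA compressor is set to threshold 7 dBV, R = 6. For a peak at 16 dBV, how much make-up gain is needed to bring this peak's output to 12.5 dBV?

4 dB

Overshoot 9 dB → 9/6 = 1.5 dB after compression, so the compressed level is 7 + 1.5 = 8.5 dBV.
Make-up = target − compressed = 12.5 − 8.5 = 4 dB.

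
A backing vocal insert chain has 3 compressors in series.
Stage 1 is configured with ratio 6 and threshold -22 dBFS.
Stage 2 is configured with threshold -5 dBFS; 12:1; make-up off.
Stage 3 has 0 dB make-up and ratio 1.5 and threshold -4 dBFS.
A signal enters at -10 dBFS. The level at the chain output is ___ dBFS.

Stage 1: 12 dB above -22 dBFS, reduced 6:1 to 2 dB above → -20 dBFS.
Stage 2: -20 dBFS ≤ -5 dBFS, so stage 2 doesn't engage; output -20 dBFS.
Stage 3: -20 dBFS ≤ -4 dBFS, so stage 3 doesn't engage; output -20 dBFS.

-20 dBFS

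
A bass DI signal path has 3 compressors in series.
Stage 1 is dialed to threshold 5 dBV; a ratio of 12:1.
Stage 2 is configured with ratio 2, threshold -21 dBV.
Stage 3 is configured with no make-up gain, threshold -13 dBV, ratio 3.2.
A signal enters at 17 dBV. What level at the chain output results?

Stage 1: 17 dBV is 12 dB over 5 dBV; at 12:1 that becomes 1 dB over, giving 6 dBV.
Stage 2: 6 dBV is 27 dB over -21 dBV; at 2:1 that becomes 13.5 dB over, giving -7.5 dBV.
Stage 3: overshoot 5.5 dB → 5.5/3.2 = 1.71875 dB → -11.28125 dBV.

-11.28125 dBV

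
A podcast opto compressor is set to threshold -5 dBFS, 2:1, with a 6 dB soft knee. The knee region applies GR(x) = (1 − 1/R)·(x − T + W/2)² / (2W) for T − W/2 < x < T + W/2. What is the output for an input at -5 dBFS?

x − T + W/2 = -5 − (-5) + 3 = 3.
GR = (1 − 1/2) × 3² / 12 = 0.5 × 9 / 12 = 0.375 dB.
Output = -5 − 0.375 = -5.375 dBFS.

-5.375 dBFS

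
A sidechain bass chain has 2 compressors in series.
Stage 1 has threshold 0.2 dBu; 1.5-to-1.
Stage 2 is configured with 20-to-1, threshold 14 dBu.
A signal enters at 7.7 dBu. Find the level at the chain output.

Stage 1: 7.5 dB above 0.2 dBu, reduced 1.5:1 to 5 dB above → 5.2 dBu.
Stage 2: 5.2 dBu ≤ 14 dBu, so stage 2 doesn't engage; output 5.2 dBu.

5.2 dBu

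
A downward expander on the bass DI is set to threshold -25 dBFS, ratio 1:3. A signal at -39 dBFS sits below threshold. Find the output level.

-67 dBFS

Below threshold, a 1:3 expander applies gain = (3−1)×(T − x) of attenuation.
(3−1) × 14 = 28 dB, so output = -39 − 28 = -67 dBFS.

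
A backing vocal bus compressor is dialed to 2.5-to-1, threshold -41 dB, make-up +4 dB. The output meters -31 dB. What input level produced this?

Stripping the +4 dB make-up gives -35 dB at the gain stage.
That's 6 dB above the -41 dB threshold.
Undo the ratio: input overshoot = 6 × 2.5 = 15 dB, giving input = -26 dB.

-26 dB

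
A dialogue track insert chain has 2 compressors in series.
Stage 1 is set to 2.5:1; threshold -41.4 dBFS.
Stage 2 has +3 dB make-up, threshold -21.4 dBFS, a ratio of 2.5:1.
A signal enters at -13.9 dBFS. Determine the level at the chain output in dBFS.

Stage 1: overshoot 27.5 dB → 27.5/2.5 = 11 dB → -30.4 dBFS.
Stage 2: -30.4 dBFS is at or below the -21.4 dBFS threshold — no compression; make-up brings it to -27.4 dBFS.

-27.4 dBFS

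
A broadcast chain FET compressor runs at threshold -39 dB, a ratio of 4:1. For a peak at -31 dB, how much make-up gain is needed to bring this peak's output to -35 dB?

2 dB

Overshoot 8 dB → 8/4 = 2 dB after compression, so the compressed level is -39 + 2 = -37 dB.
Make-up = target − compressed = -35 − (-37) = 2 dB.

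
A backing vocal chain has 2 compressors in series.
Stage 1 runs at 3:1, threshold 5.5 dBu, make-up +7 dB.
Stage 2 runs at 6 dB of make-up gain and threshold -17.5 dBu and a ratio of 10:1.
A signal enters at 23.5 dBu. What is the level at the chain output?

Stage 1: 23.5 dBu is 18 dB over 5.5 dBu; at 3:1 that becomes 6 dB over, giving 11.5 dBu; +7 dB make-up → 18.5 dBu.
Stage 2: overshoot 36 dB → 36/10 = 3.6 dB → -13.9 dBu; +6 dB make-up → -7.9 dBu.

-7.9 dBu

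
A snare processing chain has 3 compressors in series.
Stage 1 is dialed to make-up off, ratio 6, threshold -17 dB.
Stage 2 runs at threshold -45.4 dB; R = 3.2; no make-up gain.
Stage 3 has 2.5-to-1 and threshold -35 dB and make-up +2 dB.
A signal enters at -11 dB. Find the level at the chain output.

-34.2125 dB

Stage 1: 6 dB above -17 dB, reduced 6:1 to 1 dB above → -16 dB.
Stage 2: overshoot 29.4 dB → 29.4/3.2 = 9.1875 dB → -36.2125 dB.
Stage 3: -36.2125 dB ≤ -35 dB, so stage 3 doesn't engage; make-up brings it to -34.2125 dB.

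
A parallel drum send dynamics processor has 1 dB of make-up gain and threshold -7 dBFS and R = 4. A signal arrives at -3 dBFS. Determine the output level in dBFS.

Overshoot: -3 − (-7) = 4 dB.
4:1 compression reduces that to 4/4 = 1 dB over.
So the level is -7 + 1 = -6 dBFS; make-up adds 1 dB, giving -5 dBFS.

-5 dBFS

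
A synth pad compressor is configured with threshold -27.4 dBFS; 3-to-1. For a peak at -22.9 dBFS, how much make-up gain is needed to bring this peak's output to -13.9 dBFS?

12 dB

The peak compresses to -27.4 + 4.5/3 = -25.9 dBFS.
To reach -13.9 dBFS requires -13.9 − (-25.9) = 12 dB of make-up.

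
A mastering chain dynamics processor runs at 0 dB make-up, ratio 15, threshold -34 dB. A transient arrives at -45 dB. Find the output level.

-45 dB is 11 dB below the -34 dB threshold, so no gain reduction is applied.
Output = input = -45 dB.

-45 dB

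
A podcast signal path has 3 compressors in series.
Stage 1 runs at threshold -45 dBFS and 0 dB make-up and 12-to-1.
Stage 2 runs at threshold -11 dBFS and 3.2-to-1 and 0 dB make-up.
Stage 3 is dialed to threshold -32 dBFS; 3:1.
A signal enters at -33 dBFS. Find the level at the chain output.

-44 dBFS

Stage 1: overshoot 12 dB → 12/12 = 1 dB → -44 dBFS.
Stage 2: below threshold (-44 ≤ -11); passes unchanged; output -44 dBFS.
Stage 3: -44 dBFS is at or below the -32 dBFS threshold — no compression; output -44 dBFS.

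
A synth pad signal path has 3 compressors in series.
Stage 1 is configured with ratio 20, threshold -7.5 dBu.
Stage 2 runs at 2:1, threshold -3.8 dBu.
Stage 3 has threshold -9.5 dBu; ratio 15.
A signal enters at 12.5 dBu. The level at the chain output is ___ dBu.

-9.3 dBu

Stage 1: 20 dB above -7.5 dBu, reduced 20:1 to 1 dB above → -6.5 dBu.
Stage 2: below threshold (-6.5 ≤ -3.8); passes unchanged; output -6.5 dBu.
Stage 3: 3 dB above -9.5 dBu, reduced 15:1 to 0.2 dB above → -9.3 dBu.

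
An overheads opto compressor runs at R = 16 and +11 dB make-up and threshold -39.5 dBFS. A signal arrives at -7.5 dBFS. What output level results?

-26.5 dBFS

-7.5 dBFS sits 32 dB over threshold.
At 16:1 the overshoot is divided by 16, leaving 2 dB above threshold.
That puts the output at -37.5 dBFS; make-up adds 11 dB, giving -26.5 dBFS.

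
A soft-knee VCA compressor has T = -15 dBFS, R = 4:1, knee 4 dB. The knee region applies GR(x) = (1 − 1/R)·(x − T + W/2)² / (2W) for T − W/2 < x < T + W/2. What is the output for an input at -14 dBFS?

-14.84375 dBFS

x − T + W/2 = -14 − (-15) + 2 = 3.
GR = (1 − 1/4) × 3² / 8 = 0.75 × 9 / 8 = 0.84375 dB.
Output = -14 − 0.84375 = -14.84375 dBFS.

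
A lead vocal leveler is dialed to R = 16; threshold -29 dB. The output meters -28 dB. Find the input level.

-13 dB

Post-compression overshoot = -28 − (-29) = 1 dB.
Before 16:1 compression the overshoot was 1 × 16 = 16 dB, so input = -29 + 16 = -13 dB.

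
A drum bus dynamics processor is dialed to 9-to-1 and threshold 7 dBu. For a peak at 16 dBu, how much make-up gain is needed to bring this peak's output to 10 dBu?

Overshoot 9 dB → 9/9 = 1 dB after compression, so the compressed level is 7 + 1 = 8 dBu.
Make-up = target − compressed = 10 − 8 = 2 dB.

2 dB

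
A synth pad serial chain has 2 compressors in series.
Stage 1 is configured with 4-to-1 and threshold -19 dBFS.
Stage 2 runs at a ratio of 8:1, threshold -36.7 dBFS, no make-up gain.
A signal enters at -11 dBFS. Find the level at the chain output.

Stage 1: -11 dBFS is 8 dB over -19 dBFS; at 4:1 that becomes 2 dB over, giving -17 dBFS.
Stage 2: overshoot 19.7 dB → 19.7/8 = 2.4625 dB → -34.2375 dBFS.

-34.2375 dBFS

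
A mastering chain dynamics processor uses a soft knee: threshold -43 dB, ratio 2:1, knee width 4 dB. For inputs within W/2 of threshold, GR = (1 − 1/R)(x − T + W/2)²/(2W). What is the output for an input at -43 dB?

x − T + W/2 = -43 − (-43) + 2 = 2.
GR = (1 − 1/2) × 2² / 8 = 0.5 × 4 / 8 = 0.25 dB.
Output = -43 − 0.25 = -43.25 dB.

-43.25 dB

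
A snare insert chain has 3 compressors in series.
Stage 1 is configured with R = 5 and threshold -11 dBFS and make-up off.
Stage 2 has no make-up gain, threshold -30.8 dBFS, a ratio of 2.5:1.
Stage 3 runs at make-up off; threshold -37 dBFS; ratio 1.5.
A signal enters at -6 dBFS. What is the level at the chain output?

Stage 1: -6 dBFS is 5 dB over -11 dBFS; at 5:1 that becomes 1 dB over, giving -10 dBFS.
Stage 2: overshoot 20.8 dB → 20.8/2.5 = 8.32 dB → -22.48 dBFS.
Stage 3: overshoot 14.52 dB → 14.52/1.5 = 9.68 dB → -27.32 dBFS.

-27.32 dBFS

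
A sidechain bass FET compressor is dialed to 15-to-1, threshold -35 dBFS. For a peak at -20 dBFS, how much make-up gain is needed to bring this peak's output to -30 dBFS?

Without make-up, output = threshold + overshoot/15 = -35 + 1 = -34 dBFS.
Gap to target: 4 dB.

4 dB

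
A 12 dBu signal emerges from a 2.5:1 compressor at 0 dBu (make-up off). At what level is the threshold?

Let T be the threshold. Output overshoot = (input overshoot)/R, so 0 − T = (12 − T)/2.5.
2.5·(0 − T) = 12 − T → 1.5·T = 0 − 12 = -12.
T = -12/1.5 = -8 dBu.

-8 dBu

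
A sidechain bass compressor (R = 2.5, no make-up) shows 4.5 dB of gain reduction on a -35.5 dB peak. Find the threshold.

Input is 7.5 dB above T (since output overshoot × R = input overshoot: (-40 − T)·2.5 = -35.5 − T gives T = -43 dB).
Check: -43 + (-35.5 − (-43))/2.5 = -43 + 3 = -40 dB. ✓

-43 dB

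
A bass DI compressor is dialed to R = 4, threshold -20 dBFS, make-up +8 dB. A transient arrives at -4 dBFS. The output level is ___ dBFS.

-8 dBFS

Overshoot: -4 − (-20) = 16 dB.
At 4:1 the overshoot is divided by 4, leaving 4 dB above threshold.
Output = -20 + 4 = -16 dBFS; make-up adds 8 dB, giving -8 dBFS.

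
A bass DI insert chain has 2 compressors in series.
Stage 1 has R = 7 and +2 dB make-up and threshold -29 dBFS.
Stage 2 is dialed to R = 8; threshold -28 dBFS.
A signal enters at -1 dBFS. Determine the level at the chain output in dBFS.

-27.375 dBFS

Stage 1: overshoot 28 dB → 28/7 = 4 dB → -25 dBFS; +2 dB make-up → -23 dBFS.
Stage 2: -23 dBFS is 5 dB over -28 dBFS; at 8:1 that becomes 0.625 dB over, giving -27.375 dBFS.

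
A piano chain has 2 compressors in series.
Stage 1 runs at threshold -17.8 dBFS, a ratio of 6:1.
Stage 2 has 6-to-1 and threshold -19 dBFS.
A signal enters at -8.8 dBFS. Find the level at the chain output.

-18.55 dBFS

Stage 1: overshoot 9 dB → 9/6 = 1.5 dB → -16.3 dBFS.
Stage 2: -16.3 dBFS is 2.7 dB over -19 dBFS; at 6:1 that becomes 0.45 dB over, giving -18.55 dBFS.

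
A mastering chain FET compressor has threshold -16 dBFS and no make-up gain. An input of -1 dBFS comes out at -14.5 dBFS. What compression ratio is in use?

Input overshoot = -1 − (-16) = 15 dB; output overshoot = -14.5 − (-16) = 1.5 dB.
Ratio = 15 / 1.5 = 10.

10:1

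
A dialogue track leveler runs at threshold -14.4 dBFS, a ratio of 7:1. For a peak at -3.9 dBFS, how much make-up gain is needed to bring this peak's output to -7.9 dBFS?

5 dB

Without make-up, output = threshold + overshoot/7 = -14.4 + 1.5 = -12.9 dBFS.
Gap to target: 5 dB.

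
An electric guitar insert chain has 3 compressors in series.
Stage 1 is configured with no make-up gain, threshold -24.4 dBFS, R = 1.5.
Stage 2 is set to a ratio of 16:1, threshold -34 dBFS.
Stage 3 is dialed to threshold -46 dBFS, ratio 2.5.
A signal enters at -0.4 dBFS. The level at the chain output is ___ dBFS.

Stage 1: 24 dB above -24.4 dBFS, reduced 1.5:1 to 16 dB above → -8.4 dBFS.
Stage 2: -8.4 dBFS is 25.6 dB over -34 dBFS; at 16:1 that becomes 1.6 dB over, giving -32.4 dBFS.
Stage 3: -32.4 dBFS is 13.6 dB over -46 dBFS; at 2.5:1 that becomes 5.44 dB over, giving -40.56 dBFS.

-40.56 dBFS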